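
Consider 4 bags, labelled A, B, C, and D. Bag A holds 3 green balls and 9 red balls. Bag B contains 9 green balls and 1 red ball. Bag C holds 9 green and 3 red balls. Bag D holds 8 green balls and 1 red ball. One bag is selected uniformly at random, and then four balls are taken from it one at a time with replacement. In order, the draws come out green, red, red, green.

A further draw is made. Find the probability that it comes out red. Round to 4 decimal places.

The likelihood of the observed sequence under each hypothesis: P(data | bag A) = (3/12)(9/12)(9/12)(3/12) = 0.035156; P(data | bag B) = (9/10)(1/10)(1/10)(9/10) = 0.0081; P(data | bag C) = (9/12)(3/12)(3/12)(9/12) = 0.035156; P(data | bag D) = (8/9)(1/9)(1/9)(8/9) = 0.0097546.
Weighting by the prior gives 1/4 · 0.035156 = 0.0087891, 1/4 · 0.0081 = 0.002025, 1/4 · 0.035156 = 0.0087891, 1/4 · 0.0097546 = 0.0024387; these sum to 0.022042.
Dividing through by the total gives posterior P(bag A | data) = 0.39875, P(bag B | data) = 0.091871, P(bag C | data) = 0.39875, P(bag D | data) = 0.11064.
The predictive probability is P(red next | data) = (3/4)(0.39875) + (1/10)(0.091871) + (1/4)(0.39875) + (1/9)(0.11064) = 0.42023.

0.4202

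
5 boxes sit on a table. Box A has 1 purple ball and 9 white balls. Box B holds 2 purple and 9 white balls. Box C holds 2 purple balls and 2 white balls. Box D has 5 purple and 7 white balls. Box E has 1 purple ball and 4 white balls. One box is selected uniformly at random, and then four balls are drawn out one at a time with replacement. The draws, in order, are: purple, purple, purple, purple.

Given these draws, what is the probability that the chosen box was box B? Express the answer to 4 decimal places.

Compute the likelihood of the observed sequence for each case: P(data | box A) = (1/10)(1/10)(1/10)(1/10) = 0.0001; P(data | box B) = (2/11)(2/11)(2/11)(2/11) = 0.0010928; P(data | box C) = (2/4)(2/4)(2/4)(2/4) = 0.0625; P(data | box D) = (5/12)(5/12)(5/12)(5/12) = 0.030141; P(data | box E) = (1/5)(1/5)(1/5)(1/5) = 0.0016.
Multiplying each by its prior: 1/5 · 0.0001 = 2e-05, 1/5 · 0.0010928 = 0.00021856, 1/5 · 0.0625 = 0.0125, 1/5 · 0.030141 = 0.0060282, 1/5 · 0.0016 = 0.00032; summing to 0.019087.
Hence P(box B | data) = (0.00021856) / (0.019087) = 0.011451.

0.0115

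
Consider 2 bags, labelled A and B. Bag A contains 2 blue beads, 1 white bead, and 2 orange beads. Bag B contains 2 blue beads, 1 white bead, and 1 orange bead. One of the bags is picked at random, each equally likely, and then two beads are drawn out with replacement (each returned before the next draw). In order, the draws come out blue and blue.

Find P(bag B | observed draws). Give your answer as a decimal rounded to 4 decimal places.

0.6098

Compute the likelihood of the observed sequence for each case: P(data | bag A) = (2/5)(2/5) = 4/25; P(data | bag B) = (2/4)(2/4) = 1/4.
Multiplying each by its prior: 1/2 · 4/25 = 2/25, 1/2 · 1/4 = 1/8; with total 41/200.
By Bayes' rule, P(bag B | data) = (1/8) / (41/200) = 25/41.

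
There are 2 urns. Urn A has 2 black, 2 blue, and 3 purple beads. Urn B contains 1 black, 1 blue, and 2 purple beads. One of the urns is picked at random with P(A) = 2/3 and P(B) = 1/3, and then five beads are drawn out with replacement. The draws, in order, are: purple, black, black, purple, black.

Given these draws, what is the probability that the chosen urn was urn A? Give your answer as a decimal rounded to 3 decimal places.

0.687

Compute the likelihood of the observed sequence for each case: P(data | urn A) = (3/7)(2/7)(2/7)(3/7)(2/7) = 0.0042839; P(data | urn B) = (2/4)(1/4)(1/4)(2/4)(1/4) = 0.0039062.
Weighting by the prior gives 2/3 · 0.0042839 = 0.002856, 1/3 · 0.0039062 = 0.0013021; these sum to 0.004158.
Hence P(urn A | data) = (0.002856) / (0.004158) = 0.68685.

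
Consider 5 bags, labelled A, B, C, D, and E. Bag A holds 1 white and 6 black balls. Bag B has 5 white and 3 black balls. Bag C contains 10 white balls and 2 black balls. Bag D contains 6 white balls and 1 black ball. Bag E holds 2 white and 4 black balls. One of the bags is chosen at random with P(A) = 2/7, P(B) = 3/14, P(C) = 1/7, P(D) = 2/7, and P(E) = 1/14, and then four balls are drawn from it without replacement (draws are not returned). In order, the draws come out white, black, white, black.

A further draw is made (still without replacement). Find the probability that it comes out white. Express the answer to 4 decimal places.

Compute the likelihood of the observed sequence for each case: P(data | bag A) = (1/7)(6/6)(0/5) = 0; P(data | bag B) = (5/8)(3/7)(4/6)(2/5) = 0.071429; P(data | bag C) = (10/12)(2/11)(9/10)(1/9) = 0.015152; P(data | bag D) = (6/7)(1/6)(5/5)(0/4) = 0; P(data | bag E) = (2/6)(4/5)(1/4)(3/3) = 0.066667.
Weighting by the prior gives 2/7 · 0 = 0, 3/14 · 0.071429 = 0.015306, 1/7 · 0.015152 = 0.0021645, 2/7 · 0 = 0, 1/14 · 0.066667 = 0.0047619; with total 0.022233.
Dividing through by the total gives posterior P(bag A | data) = 0, P(bag B | data) = 0.68846, P(bag C | data) = 0.097357, P(bag D | data) = 0, P(bag E | data) = 0.21419.
The predictive probability is P(white next | data) = (3/4)(0.68846) + (1)(0.097357) + (0)(0.21419) = 0.6137.

0.6137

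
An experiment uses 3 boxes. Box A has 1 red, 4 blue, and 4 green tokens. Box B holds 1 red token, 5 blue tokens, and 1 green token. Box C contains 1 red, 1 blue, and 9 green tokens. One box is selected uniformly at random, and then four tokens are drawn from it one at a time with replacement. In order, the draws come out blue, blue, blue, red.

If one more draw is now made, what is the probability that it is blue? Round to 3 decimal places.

Under each hypothesis, the probability of the observed sequence is: P(data | box A) = (4/9)(4/9)(4/9)(1/9) = 0.0097546; P(data | box B) = (5/7)(5/7)(5/7)(1/7) = 0.052062; P(data | box C) = (1/11)(1/11)(1/11)(1/11) = 6.8301e-05.
Multiplying each by its prior: 1/3 · 0.0097546 = 0.0032515, 1/3 · 0.052062 = 0.017354, 1/3 · 6.8301e-05 = 2.2767e-05; with total 0.020628.
The posterior is then P(box A | data) = 0.15763, P(box B | data) = 0.84127, P(box C | data) = 0.0011037.
Averaging over the posterior, P(blue next | data) = (4/9)(0.15763) + (5/7)(0.84127) + (1/11)(0.0011037) = 0.67106.

0.671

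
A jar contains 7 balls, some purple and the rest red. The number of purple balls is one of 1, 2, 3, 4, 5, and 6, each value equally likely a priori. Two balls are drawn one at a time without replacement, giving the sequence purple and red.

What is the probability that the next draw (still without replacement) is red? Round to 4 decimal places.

0.5000

Compute the likelihood of the observed sequence for each case: P(data | r = 1) = (1/7)(6/6) = 1/7; P(data | r = 2) = (2/7)(5/6) = 5/21; P(data | r = 3) = (3/7)(4/6) = 2/7; P(data | r = 4) = (4/7)(3/6) = 2/7; P(data | r = 5) = (5/7)(2/6) = 5/21; P(data | r = 6) = (6/7)(1/6) = 1/7.
Weighting by the prior gives 1/6 · 1/7 = 1/42, 1/6 · 5/21 = 5/126, 1/6 · 2/7 = 1/21, 1/6 · 2/7 = 1/21, 1/6 · 5/21 = 5/126, 1/6 · 1/7 = 1/42; these sum to 2/9.
Dividing through by the total gives posterior P(r = 1 | data) = 3/28, P(r = 2 | data) = 5/28, P(r = 3 | data) = 3/14, P(r = 4 | data) = 3/14, P(r = 5 | data) = 5/28, P(r = 6 | data) = 3/28.
The predictive probability is P(red next | data) = (1)(3/28) + (4/5)(5/28) + (3/5)(3/14) + (2/5)(3/14) + (1/5)(5/28) + (0)(3/28) = 1/2.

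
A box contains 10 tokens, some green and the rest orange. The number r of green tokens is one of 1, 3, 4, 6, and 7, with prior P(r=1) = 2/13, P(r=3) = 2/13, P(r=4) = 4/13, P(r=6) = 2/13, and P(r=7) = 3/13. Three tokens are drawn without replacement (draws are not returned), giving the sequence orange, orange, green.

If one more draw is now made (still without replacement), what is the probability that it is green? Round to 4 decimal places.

0.4263

For each hypothesis, P(data | H) works out to: P(data | r = 1) = (9/10)(8/9)(1/8) = 0.1; P(data | r = 3) = (7/10)(6/9)(3/8) = 0.175; P(data | r = 4) = (6/10)(5/9)(4/8) = 0.16667; P(data | r = 6) = (4/10)(3/9)(6/8) = 0.1; P(data | r = 7) = (3/10)(2/9)(7/8) = 0.058333.
Multiplying each by its prior: 2/13 · 0.1 = 0.015385, 2/13 · 0.175 = 0.026923, 4/13 · 0.16667 = 0.051282, 2/13 · 0.1 = 0.015385, 3/13 · 0.058333 = 0.013462; with total 0.12244.
Normalising, the posterior is P(r = 1 | data) = 0.12565, P(r = 3 | data) = 0.2199, P(r = 4 | data) = 0.41885, P(r = 6 | data) = 0.12565, P(r = 7 | data) = 0.10995.
The predictive probability is P(green next | data) = (0)(0.12565) + (2/7)(0.2199) + (3/7)(0.41885) + (5/7)(0.12565) + (6/7)(0.10995) = 0.42633.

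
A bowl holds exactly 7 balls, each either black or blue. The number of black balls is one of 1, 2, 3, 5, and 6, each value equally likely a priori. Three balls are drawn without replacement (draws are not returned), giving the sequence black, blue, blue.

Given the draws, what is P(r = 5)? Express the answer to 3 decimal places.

0.086

The likelihood of the observed sequence under each hypothesis: P(data | r = 1) = (1/7)(6/6)(5/5) = 1/7; P(data | r = 2) = (2/7)(5/6)(4/5) = 4/21; P(data | r = 3) = (3/7)(4/6)(3/5) = 6/35; P(data | r = 5) = (5/7)(2/6)(1/5) = 1/21; P(data | r = 6) = (6/7)(1/6)(0/5) = 0.
The prior-weighted likelihoods are 1/5 · 1/7 = 1/35, 1/5 · 4/21 = 4/105, 1/5 · 6/35 = 6/175, 1/5 · 1/21 = 1/105, 1/5 · 0 = 0; these sum to 58/525.
Hence P(r = 5 | data) = (1/105) / (58/525) = 5/58.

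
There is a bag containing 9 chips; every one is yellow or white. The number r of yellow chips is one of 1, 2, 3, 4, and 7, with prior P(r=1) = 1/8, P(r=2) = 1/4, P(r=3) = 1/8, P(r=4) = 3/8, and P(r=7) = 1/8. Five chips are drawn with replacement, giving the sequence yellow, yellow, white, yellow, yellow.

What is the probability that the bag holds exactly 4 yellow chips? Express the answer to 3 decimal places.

For each hypothesis, P(data | H) works out to: P(data | r = 1) = (1/9)(1/9)(8/9)(1/9)(1/9) = 0.00013548; P(data | r = 2) = (2/9)(2/9)(7/9)(2/9)(2/9) = 0.0018967; P(data | r = 3) = (3/9)(3/9)(6/9)(3/9)(3/9) = 0.0082305; P(data | r = 4) = (4/9)(4/9)(5/9)(4/9)(4/9) = 0.021677; P(data | r = 7) = (7/9)(7/9)(2/9)(7/9)(7/9) = 0.081322.
Multiplying each by its prior: 1/8 · 0.00013548 = 1.6935e-05, 1/4 · 0.0018967 = 0.00047418, 1/8 · 0.0082305 = 0.0010288, 3/8 · 0.021677 = 0.0081288, 1/8 · 0.081322 = 0.010165; these sum to 0.019814.
Hence P(r = 4 | data) = (0.0081288) / (0.019814) = 0.41026.

0.410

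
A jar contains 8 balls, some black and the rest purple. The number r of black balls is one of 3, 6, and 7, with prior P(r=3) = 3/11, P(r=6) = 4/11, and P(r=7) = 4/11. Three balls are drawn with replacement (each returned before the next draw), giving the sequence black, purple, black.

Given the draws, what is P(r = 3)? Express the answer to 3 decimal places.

The likelihood of the observed sequence under each hypothesis: P(data | r = 3) = (3/8)(5/8)(3/8) = 0.087891; P(data | r = 6) = (6/8)(2/8)(6/8) = 0.14062; P(data | r = 7) = (7/8)(1/8)(7/8) = 0.095703.
Weighting by the prior gives 3/11 · 0.087891 = 0.02397, 4/11 · 0.14062 = 0.051136, 4/11 · 0.095703 = 0.034801; summing to 0.10991.
Hence P(r = 3 | data) = (0.02397) / (0.10991) = 0.21809.

0.218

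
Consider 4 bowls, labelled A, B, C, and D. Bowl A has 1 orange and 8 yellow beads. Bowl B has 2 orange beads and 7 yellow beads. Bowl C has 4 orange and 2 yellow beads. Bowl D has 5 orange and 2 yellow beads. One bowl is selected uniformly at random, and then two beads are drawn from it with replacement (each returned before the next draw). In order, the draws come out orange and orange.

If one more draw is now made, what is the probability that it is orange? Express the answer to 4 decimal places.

Under each hypothesis, the probability of the observed sequence is: P(data | bowl A) = (1/9)(1/9) = 0.012346; P(data | bowl B) = (2/9)(2/9) = 0.049383; P(data | bowl C) = (4/6)(4/6) = 0.44444; P(data | bowl D) = (5/7)(5/7) = 0.5102.
The prior-weighted likelihoods are 1/4 · 0.012346 = 0.0030864, 1/4 · 0.049383 = 0.012346, 1/4 · 0.44444 = 0.11111, 1/4 · 0.5102 = 0.12755; summing to 0.25409.
The posterior is then P(bowl A | data) = 0.012147, P(bowl B | data) = 0.048587, P(bowl C | data) = 0.43728, P(bowl D | data) = 0.50198.
Averaging over the posterior, P(orange next | data) = (1/9)(0.012147) + (2/9)(0.048587) + (2/3)(0.43728) + (5/7)(0.50198) = 0.66223.

0.6622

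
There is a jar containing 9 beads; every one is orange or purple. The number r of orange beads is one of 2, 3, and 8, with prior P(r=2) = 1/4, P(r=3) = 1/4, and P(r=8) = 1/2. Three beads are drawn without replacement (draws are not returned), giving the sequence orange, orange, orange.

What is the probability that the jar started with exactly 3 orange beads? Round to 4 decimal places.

0.0088

The likelihood of the observed sequence under each hypothesis: P(data | r = 2) = (2/9)(1/8)(0/7) = 0; P(data | r = 3) = (3/9)(2/8)(1/7) = 1/84; P(data | r = 8) = (8/9)(7/8)(6/7) = 2/3.
The prior-weighted likelihoods are 1/4 · 0 = 0, 1/4 · 1/84 = 1/336, 1/2 · 2/3 = 1/3; these sum to 113/336.
Therefore the posterior P(r = 3 | data) = (1/336) / (113/336) = 1/113.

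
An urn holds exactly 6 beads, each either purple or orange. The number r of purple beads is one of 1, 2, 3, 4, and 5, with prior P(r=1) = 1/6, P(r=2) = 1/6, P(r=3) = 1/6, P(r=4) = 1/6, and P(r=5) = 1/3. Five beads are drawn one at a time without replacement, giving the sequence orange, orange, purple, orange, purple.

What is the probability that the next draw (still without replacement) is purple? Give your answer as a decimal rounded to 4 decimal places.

The likelihood of the observed sequence under each hypothesis: P(data | r = 1) = (5/6)(4/5)(1/4)(3/3)(0/2) = 0; P(data | r = 2) = (4/6)(3/5)(2/4)(2/3)(1/2) = 1/15; P(data | r = 3) = (3/6)(2/5)(3/4)(1/3)(2/2) = 1/20; P(data | r = 4) = (2/6)(1/5)(4/4)(0/3) = 0; P(data | r = 5) = (1/6)(0/5) = 0.
The prior-weighted likelihoods are 1/6 · 0 = 0, 1/6 · 1/15 = 1/90, 1/6 · 1/20 = 1/120, 1/6 · 0 = 0, 1/3 · 0 = 0; these sum to 7/360.
Dividing through by the total gives posterior P(r = 1 | data) = 0, P(r = 2 | data) = 4/7, P(r = 3 | data) = 3/7, P(r = 4 | data) = 0, P(r = 5 | data) = 0.
The predictive probability is P(purple next | data) = (0)(4/7) + (1)(3/7) = 3/7.

0.4286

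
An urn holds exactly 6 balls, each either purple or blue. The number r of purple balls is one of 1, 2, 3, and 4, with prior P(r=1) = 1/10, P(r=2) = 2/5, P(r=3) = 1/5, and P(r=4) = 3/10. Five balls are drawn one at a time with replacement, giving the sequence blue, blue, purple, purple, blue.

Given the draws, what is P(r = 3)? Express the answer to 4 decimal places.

For each hypothesis, P(data | H) works out to: P(data | r = 1) = (5/6)(5/6)(1/6)(1/6)(5/6) = 0.016075; P(data | r = 2) = (4/6)(4/6)(2/6)(2/6)(4/6) = 0.032922; P(data | r = 3) = (3/6)(3/6)(3/6)(3/6)(3/6) = 0.03125; P(data | r = 4) = (2/6)(2/6)(4/6)(4/6)(2/6) = 0.016461.
The prior-weighted likelihoods are 1/10 · 0.016075 = 0.0016075, 2/5 · 0.032922 = 0.013169, 1/5 · 0.03125 = 0.00625, 3/10 · 0.016461 = 0.0049383; with total 0.025965.
By Bayes' rule, P(r = 3 | data) = (0.00625) / (0.025965) = 0.24071.

0.2407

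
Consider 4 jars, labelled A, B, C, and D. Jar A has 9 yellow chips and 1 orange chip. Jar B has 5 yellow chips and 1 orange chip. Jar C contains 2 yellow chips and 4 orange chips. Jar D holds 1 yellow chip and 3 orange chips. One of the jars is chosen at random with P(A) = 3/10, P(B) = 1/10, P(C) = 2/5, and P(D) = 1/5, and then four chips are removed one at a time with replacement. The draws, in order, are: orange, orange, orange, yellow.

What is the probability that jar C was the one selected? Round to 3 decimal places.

For each hypothesis, P(data | H) works out to: P(data | jar A) = (1/10)(1/10)(1/10)(9/10) = 0.0009; P(data | jar B) = (1/6)(1/6)(1/6)(5/6) = 0.003858; P(data | jar C) = (4/6)(4/6)(4/6)(2/6) = 0.098765; P(data | jar D) = (3/4)(3/4)(3/4)(1/4) = 0.10547.
The prior-weighted likelihoods are 3/10 · 0.0009 = 0.00027, 1/10 · 0.003858 = 0.0003858, 2/5 · 0.098765 = 0.039506, 1/5 · 0.10547 = 0.021094; these sum to 0.061256.
So P(jar C | data) = (0.039506) / (0.061256) = 0.64494.

0.645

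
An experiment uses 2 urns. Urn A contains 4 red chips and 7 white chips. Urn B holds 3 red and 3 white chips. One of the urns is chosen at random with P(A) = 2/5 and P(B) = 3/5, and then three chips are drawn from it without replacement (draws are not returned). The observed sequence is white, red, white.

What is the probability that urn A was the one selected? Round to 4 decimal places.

Under each hypothesis, the probability of the observed sequence is: P(data | urn A) = (7/11)(4/10)(6/9) = 0.1697; P(data | urn B) = (3/6)(3/5)(2/4) = 0.15.
Weighting by the prior gives 2/5 · 0.1697 = 0.067879, 3/5 · 0.15 = 0.09; with total 0.15788.
Therefore the posterior P(urn A | data) = (0.067879) / (0.15788) = 0.42994.

0.4299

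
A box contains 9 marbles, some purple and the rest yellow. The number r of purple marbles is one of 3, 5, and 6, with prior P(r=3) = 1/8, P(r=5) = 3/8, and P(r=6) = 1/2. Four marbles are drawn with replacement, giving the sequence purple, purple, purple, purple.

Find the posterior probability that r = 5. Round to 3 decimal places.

0.263

Compute the likelihood of the observed sequence for each case: P(data | r = 3) = (3/9)(3/9)(3/9)(3/9) = 0.012346; P(data | r = 5) = (5/9)(5/9)(5/9)(5/9) = 0.09526; P(data | r = 6) = (6/9)(6/9)(6/9)(6/9) = 0.19753.
Weighting by the prior gives 1/8 · 0.012346 = 0.0015432, 3/8 · 0.09526 = 0.035722, 1/2 · 0.19753 = 0.098765; with total 0.13603.
By Bayes' rule, P(r = 5 | data) = (0.035722) / (0.13603) = 0.26261.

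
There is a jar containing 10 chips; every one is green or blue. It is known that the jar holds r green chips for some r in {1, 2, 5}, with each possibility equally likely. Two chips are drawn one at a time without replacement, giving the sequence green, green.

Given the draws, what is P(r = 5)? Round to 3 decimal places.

0.909

Compute the likelihood of the observed sequence for each case: P(data | r = 1) = (1/10)(0/9) = 0; P(data | r = 2) = (2/10)(1/9) = 1/45; P(data | r = 5) = (5/10)(4/9) = 2/9.
Multiplying each by its prior: 1/3 · 0 = 0, 1/3 · 1/45 = 1/135, 1/3 · 2/9 = 2/27; with total 11/135.
Therefore the posterior P(r = 5 | data) = (2/27) / (11/135) = 10/11.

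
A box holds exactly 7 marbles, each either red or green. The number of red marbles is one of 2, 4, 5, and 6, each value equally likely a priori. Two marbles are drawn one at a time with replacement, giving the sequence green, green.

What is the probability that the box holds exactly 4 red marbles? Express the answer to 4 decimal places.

Compute the likelihood of the observed sequence for each case: P(data | r = 2) = (5/7)(5/7) = 25/49; P(data | r = 4) = (3/7)(3/7) = 9/49; P(data | r = 5) = (2/7)(2/7) = 4/49; P(data | r = 6) = (1/7)(1/7) = 1/49.
Weighting by the prior gives 1/4 · 25/49 = 25/196, 1/4 · 9/49 = 9/196, 1/4 · 4/49 = 1/49, 1/4 · 1/49 = 1/196; these sum to 39/196.
Therefore the posterior P(r = 4 | data) = (9/196) / (39/196) = 3/13.

0.2308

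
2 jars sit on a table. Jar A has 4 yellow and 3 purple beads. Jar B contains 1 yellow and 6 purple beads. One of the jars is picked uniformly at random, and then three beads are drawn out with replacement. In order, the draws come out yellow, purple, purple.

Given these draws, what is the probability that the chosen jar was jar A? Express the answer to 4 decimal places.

0.5000

For each hypothesis, P(data | H) works out to: P(data | jar A) = (4/7)(3/7)(3/7) = 36/343; P(data | jar B) = (1/7)(6/7)(6/7) = 36/343.
The prior-weighted likelihoods are 1/2 · 36/343 = 18/343, 1/2 · 36/343 = 18/343; these sum to 36/343.
Therefore the posterior P(jar A | data) = (18/343) / (36/343) = 1/2.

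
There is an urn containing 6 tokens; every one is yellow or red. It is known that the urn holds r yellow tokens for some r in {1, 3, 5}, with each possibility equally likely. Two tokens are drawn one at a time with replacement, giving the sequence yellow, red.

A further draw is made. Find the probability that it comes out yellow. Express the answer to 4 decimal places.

0.5000

Compute the likelihood of the observed sequence for each case: P(data | r = 1) = (1/6)(5/6) = 5/36; P(data | r = 3) = (3/6)(3/6) = 1/4; P(data | r = 5) = (5/6)(1/6) = 5/36.
Multiplying each by its prior: 1/3 · 5/36 = 5/108, 1/3 · 1/4 = 1/12, 1/3 · 5/36 = 5/108; summing to 19/108.
The posterior is then P(r = 1 | data) = 5/19, P(r = 3 | data) = 9/19, P(r = 5 | data) = 5/19.
Averaging over the posterior, P(yellow next | data) = (1/6)(5/19) + (1/2)(9/19) + (5/6)(5/19) = 1/2.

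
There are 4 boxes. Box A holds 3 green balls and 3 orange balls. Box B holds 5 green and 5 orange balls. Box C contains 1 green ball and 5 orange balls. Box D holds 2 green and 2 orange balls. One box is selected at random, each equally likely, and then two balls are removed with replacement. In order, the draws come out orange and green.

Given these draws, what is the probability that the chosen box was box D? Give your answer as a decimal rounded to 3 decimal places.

Under each hypothesis, the probability of the observed sequence is: P(data | box A) = (3/6)(3/6) = 1/4; P(data | box B) = (5/10)(5/10) = 1/4; P(data | box C) = (5/6)(1/6) = 5/36; P(data | box D) = (2/4)(2/4) = 1/4.
Weighting by the prior gives 1/4 · 1/4 = 1/16, 1/4 · 1/4 = 1/16, 1/4 · 5/36 = 5/144, 1/4 · 1/4 = 1/16; these sum to 2/9.
Hence P(box D | data) = (1/16) / (2/9) = 9/32.

0.281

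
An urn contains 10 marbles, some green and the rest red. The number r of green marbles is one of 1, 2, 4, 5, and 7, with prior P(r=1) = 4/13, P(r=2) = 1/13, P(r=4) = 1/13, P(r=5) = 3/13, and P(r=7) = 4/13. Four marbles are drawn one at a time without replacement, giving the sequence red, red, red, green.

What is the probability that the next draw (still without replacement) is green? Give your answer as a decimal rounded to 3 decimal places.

0.264

The likelihood of the observed sequence under each hypothesis: P(data | r = 1) = (9/10)(8/9)(7/8)(1/7) = 0.1; P(data | r = 2) = (8/10)(7/9)(6/8)(2/7) = 0.13333; P(data | r = 4) = (6/10)(5/9)(4/8)(4/7) = 0.095238; P(data | r = 5) = (5/10)(4/9)(3/8)(5/7) = 0.059524; P(data | r = 7) = (3/10)(2/9)(1/8)(7/7) = 0.0083333.
Weighting by the prior gives 4/13 · 0.1 = 0.030769, 1/13 · 0.13333 = 0.010256, 1/13 · 0.095238 = 0.007326, 3/13 · 0.059524 = 0.013736, 4/13 · 0.0083333 = 0.0025641; with total 0.064652.
Dividing through by the total gives posterior P(r = 1 | data) = 0.47592, P(r = 2 | data) = 0.15864, P(r = 4 | data) = 0.11331, P(r = 5 | data) = 0.21246, P(r = 7 | data) = 0.03966.
So P(green next | data) = Σ P(green next | H) P(H | data) = (0)(0.47592) + (1/6)(0.15864) + (1/2)(0.11331) + (2/3)(0.21246) + (1)(0.03966) = 0.2644.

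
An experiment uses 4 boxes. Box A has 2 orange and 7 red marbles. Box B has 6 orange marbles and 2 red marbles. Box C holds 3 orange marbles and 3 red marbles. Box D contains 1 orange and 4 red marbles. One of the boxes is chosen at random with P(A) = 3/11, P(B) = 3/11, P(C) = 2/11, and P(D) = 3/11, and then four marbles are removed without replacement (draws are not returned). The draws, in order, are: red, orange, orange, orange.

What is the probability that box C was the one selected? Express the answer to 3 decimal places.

0.189

Under each hypothesis, the probability of the observed sequence is: P(data | box A) = (7/9)(2/8)(1/7)(0/6) = 0; P(data | box B) = (2/8)(6/7)(5/6)(4/5) = 1/7; P(data | box C) = (3/6)(3/5)(2/4)(1/3) = 1/20; P(data | box D) = (4/5)(1/4)(0/3) = 0.
The prior-weighted likelihoods are 3/11 · 0 = 0, 3/11 · 1/7 = 3/77, 2/11 · 1/20 = 1/110, 3/11 · 0 = 0; these sum to 37/770.
So P(box C | data) = (1/110) / (37/770) = 7/37.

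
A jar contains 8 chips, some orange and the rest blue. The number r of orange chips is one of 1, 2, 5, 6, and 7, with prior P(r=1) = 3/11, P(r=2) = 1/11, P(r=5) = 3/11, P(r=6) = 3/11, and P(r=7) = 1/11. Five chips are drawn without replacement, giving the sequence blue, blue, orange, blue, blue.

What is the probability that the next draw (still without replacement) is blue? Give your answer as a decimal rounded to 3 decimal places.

For each hypothesis, P(data | H) works out to: P(data | r = 1) = (7/8)(6/7)(1/6)(5/5)(4/4) = 1/8; P(data | r = 2) = (6/8)(5/7)(2/6)(4/5)(3/4) = 3/28; P(data | r = 5) = (3/8)(2/7)(5/6)(1/5)(0/4) = 0; P(data | r = 6) = (2/8)(1/7)(6/6)(0/5) = 0; P(data | r = 7) = (1/8)(0/7) = 0.
Multiplying each by its prior: 3/11 · 1/8 = 3/88, 1/11 · 3/28 = 3/308, 3/11 · 0 = 0, 3/11 · 0 = 0, 1/11 · 0 = 0; these sum to 27/616.
The posterior is then P(r = 1 | data) = 7/9, P(r = 2 | data) = 2/9, P(r = 5 | data) = 0, P(r = 6 | data) = 0, P(r = 7 | data) = 0.
So P(blue next | data) = Σ P(blue next | H) P(H | data) = (1)(7/9) + (2/3)(2/9) = 25/27.

0.926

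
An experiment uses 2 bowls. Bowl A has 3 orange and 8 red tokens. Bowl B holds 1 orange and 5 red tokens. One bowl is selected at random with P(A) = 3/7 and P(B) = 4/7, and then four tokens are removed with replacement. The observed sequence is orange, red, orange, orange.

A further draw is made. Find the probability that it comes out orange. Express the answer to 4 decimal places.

0.2453

Under each hypothesis, the probability of the observed sequence is: P(data | bowl A) = (3/11)(8/11)(3/11)(3/11) = 0.014753; P(data | bowl B) = (1/6)(5/6)(1/6)(1/6) = 0.003858.
The prior-weighted likelihoods are 3/7 · 0.014753 = 0.0063228, 4/7 · 0.003858 = 0.0022046; summing to 0.0085273.
Dividing through by the total gives posterior P(bowl A | data) = 0.74147, P(bowl B | data) = 0.25853.
So P(orange next | data) = Σ P(orange next | H) P(H | data) = (3/11)(0.74147) + (1/6)(0.25853) = 0.24531.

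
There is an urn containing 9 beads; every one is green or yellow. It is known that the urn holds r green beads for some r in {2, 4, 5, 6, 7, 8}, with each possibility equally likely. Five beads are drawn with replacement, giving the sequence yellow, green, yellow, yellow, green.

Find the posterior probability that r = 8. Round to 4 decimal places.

0.0100

For each hypothesis, P(data | H) works out to: P(data | r = 2) = (7/9)(2/9)(7/9)(7/9)(2/9) = 0.023235; P(data | r = 4) = (5/9)(4/9)(5/9)(5/9)(4/9) = 0.03387; P(data | r = 5) = (4/9)(5/9)(4/9)(4/9)(5/9) = 0.027096; P(data | r = 6) = (3/9)(6/9)(3/9)(3/9)(6/9) = 0.016461; P(data | r = 7) = (2/9)(7/9)(2/9)(2/9)(7/9) = 0.0066386; P(data | r = 8) = (1/9)(8/9)(1/9)(1/9)(8/9) = 0.0010838.
Weighting by the prior gives 1/6 · 0.023235 = 0.0038725, 1/6 · 0.03387 = 0.005645, 1/6 · 0.027096 = 0.004516, 1/6 · 0.016461 = 0.0027435, 1/6 · 0.0066386 = 0.0011064, 1/6 · 0.0010838 = 0.00018064; these sum to 0.018064.
Hence P(r = 8 | data) = (0.00018064) / (0.018064) = 0.01.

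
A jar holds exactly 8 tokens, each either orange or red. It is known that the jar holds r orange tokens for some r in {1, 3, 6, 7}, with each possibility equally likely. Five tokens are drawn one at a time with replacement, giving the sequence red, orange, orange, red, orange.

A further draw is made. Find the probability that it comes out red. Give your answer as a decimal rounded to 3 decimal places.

0.375

Under each hypothesis, the probability of the observed sequence is: P(data | r = 1) = (7/8)(1/8)(1/8)(7/8)(1/8) = 0.0014954; P(data | r = 3) = (5/8)(3/8)(3/8)(5/8)(3/8) = 0.020599; P(data | r = 6) = (2/8)(6/8)(6/8)(2/8)(6/8) = 0.026367; P(data | r = 7) = (1/8)(7/8)(7/8)(1/8)(7/8) = 0.010468.
Weighting by the prior gives 1/4 · 0.0014954 = 0.00037384, 1/4 · 0.020599 = 0.0051498, 1/4 · 0.026367 = 0.0065918, 1/4 · 0.010468 = 0.0026169; these sum to 0.014732.
The posterior is then P(r = 1 | data) = 0.025375, P(r = 3 | data) = 0.34956, P(r = 6 | data) = 0.44744, P(r = 7 | data) = 0.17763.
The predictive probability is P(red next | data) = (7/8)(0.025375) + (5/8)(0.34956) + (1/4)(0.44744) + (1/8)(0.17763) = 0.37474.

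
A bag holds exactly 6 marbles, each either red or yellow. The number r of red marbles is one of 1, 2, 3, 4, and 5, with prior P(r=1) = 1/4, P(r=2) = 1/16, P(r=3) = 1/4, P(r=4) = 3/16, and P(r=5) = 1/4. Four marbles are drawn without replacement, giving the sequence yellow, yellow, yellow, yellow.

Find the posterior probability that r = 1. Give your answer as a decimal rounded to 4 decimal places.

0.9524

Compute the likelihood of the observed sequence for each case: P(data | r = 1) = (5/6)(4/5)(3/4)(2/3) = 1/3; P(data | r = 2) = (4/6)(3/5)(2/4)(1/3) = 1/15; P(data | r = 3) = (3/6)(2/5)(1/4)(0/3) = 0; P(data | r = 4) = (2/6)(1/5)(0/4) = 0; P(data | r = 5) = (1/6)(0/5) = 0.
Multiplying each by its prior: 1/4 · 1/3 = 1/12, 1/16 · 1/15 = 1/240, 1/4 · 0 = 0, 3/16 · 0 = 0, 1/4 · 0 = 0; with total 7/80.
Hence P(r = 1 | data) = (1/12) / (7/80) = 20/21.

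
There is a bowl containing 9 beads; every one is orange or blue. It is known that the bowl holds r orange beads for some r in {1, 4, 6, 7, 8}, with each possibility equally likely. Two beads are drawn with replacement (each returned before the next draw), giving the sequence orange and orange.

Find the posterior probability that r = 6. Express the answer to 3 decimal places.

For each hypothesis, P(data | H) works out to: P(data | r = 1) = (1/9)(1/9) = 1/81; P(data | r = 4) = (4/9)(4/9) = 16/81; P(data | r = 6) = (6/9)(6/9) = 4/9; P(data | r = 7) = (7/9)(7/9) = 49/81; P(data | r = 8) = (8/9)(8/9) = 64/81.
Multiplying each by its prior: 1/5 · 1/81 = 1/405, 1/5 · 16/81 = 16/405, 1/5 · 4/9 = 4/45, 1/5 · 49/81 = 49/405, 1/5 · 64/81 = 64/405; with total 166/405.
Hence P(r = 6 | data) = (4/45) / (166/405) = 18/83.

0.217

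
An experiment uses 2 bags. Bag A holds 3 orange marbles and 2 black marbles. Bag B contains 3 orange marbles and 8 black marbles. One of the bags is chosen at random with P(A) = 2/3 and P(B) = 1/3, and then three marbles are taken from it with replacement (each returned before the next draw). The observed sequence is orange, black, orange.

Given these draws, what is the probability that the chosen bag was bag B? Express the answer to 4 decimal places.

Compute the likelihood of the observed sequence for each case: P(data | bag A) = (3/5)(2/5)(3/5) = 0.144; P(data | bag B) = (3/11)(8/11)(3/11) = 0.054095.
Multiplying each by its prior: 2/3 · 0.144 = 0.096, 1/3 · 0.054095 = 0.018032; these sum to 0.11403.
Hence P(bag B | data) = (0.018032) / (0.11403) = 0.15813.

0.1581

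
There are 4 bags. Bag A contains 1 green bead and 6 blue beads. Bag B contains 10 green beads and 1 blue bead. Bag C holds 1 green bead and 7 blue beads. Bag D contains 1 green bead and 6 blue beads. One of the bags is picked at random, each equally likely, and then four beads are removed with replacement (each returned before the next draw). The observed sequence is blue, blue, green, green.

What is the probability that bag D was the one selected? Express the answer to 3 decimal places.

Under each hypothesis, the probability of the observed sequence is: P(data | bag A) = (6/7)(6/7)(1/7)(1/7) = 0.014994; P(data | bag B) = (1/11)(1/11)(10/11)(10/11) = 0.0068301; P(data | bag C) = (7/8)(7/8)(1/8)(1/8) = 0.011963; P(data | bag D) = (6/7)(6/7)(1/7)(1/7) = 0.014994.
Weighting by the prior gives 1/4 · 0.014994 = 0.0037484, 1/4 · 0.0068301 = 0.0017075, 1/4 · 0.011963 = 0.0029907, 1/4 · 0.014994 = 0.0037484; these sum to 0.012195.
By Bayes' rule, P(bag D | data) = (0.0037484) / (0.012195) = 0.30737.

0.307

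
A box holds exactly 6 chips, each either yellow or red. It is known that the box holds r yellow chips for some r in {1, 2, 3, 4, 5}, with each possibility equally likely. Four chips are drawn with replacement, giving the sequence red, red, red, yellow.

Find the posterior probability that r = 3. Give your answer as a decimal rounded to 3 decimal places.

Under each hypothesis, the probability of the observed sequence is: P(data | r = 1) = (5/6)(5/6)(5/6)(1/6) = 0.096451; P(data | r = 2) = (4/6)(4/6)(4/6)(2/6) = 0.098765; P(data | r = 3) = (3/6)(3/6)(3/6)(3/6) = 0.0625; P(data | r = 4) = (2/6)(2/6)(2/6)(4/6) = 0.024691; P(data | r = 5) = (1/6)(1/6)(1/6)(5/6) = 0.003858.
Weighting by the prior gives 1/5 · 0.096451 = 0.01929, 1/5 · 0.098765 = 0.019753, 1/5 · 0.0625 = 0.0125, 1/5 · 0.024691 = 0.0049383, 1/5 · 0.003858 = 0.0007716; these sum to 0.057253.
So P(r = 3 | data) = (0.0125) / (0.057253) = 0.21833.

0.218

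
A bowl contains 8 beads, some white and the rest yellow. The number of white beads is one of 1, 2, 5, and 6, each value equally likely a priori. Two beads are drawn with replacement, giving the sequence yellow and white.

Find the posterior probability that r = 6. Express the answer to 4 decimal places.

0.2609

The likelihood of the observed sequence under each hypothesis: P(data | r = 1) = (7/8)(1/8) = 7/64; P(data | r = 2) = (6/8)(2/8) = 3/16; P(data | r = 5) = (3/8)(5/8) = 15/64; P(data | r = 6) = (2/8)(6/8) = 3/16.
Weighting by the prior gives 1/4 · 7/64 = 7/256, 1/4 · 3/16 = 3/64, 1/4 · 15/64 = 15/256, 1/4 · 3/16 = 3/64; these sum to 23/128.
By Bayes' rule, P(r = 6 | data) = (3/64) / (23/128) = 6/23.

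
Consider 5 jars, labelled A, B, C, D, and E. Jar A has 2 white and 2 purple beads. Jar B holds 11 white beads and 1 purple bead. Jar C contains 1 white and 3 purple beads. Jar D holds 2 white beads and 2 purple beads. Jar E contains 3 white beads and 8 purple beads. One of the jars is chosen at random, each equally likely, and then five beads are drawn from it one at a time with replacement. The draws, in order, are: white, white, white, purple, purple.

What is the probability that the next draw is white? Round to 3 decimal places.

0.472

Under each hypothesis, the probability of the observed sequence is: P(data | jar A) = (2/4)(2/4)(2/4)(2/4)(2/4) = 0.03125; P(data | jar B) = (11/12)(11/12)(11/12)(1/12)(1/12) = 0.005349; P(data | jar C) = (1/4)(1/4)(1/4)(3/4)(3/4) = 0.0087891; P(data | jar D) = (2/4)(2/4)(2/4)(2/4)(2/4) = 0.03125; P(data | jar E) = (3/11)(3/11)(3/11)(8/11)(8/11) = 0.01073.
Multiplying each by its prior: 1/5 · 0.03125 = 0.00625, 1/5 · 0.005349 = 0.0010698, 1/5 · 0.0087891 = 0.0017578, 1/5 · 0.03125 = 0.00625, 1/5 · 0.01073 = 0.0021459; these sum to 0.017474.
Dividing through by the total gives posterior P(jar A | data) = 0.35768, P(jar B | data) = 0.061224, P(jar C | data) = 0.1006, P(jar D | data) = 0.35768, P(jar E | data) = 0.12281.
The predictive probability is P(white next | data) = (1/2)(0.35768) + (11/12)(0.061224) + (1/4)(0.1006) + (1/2)(0.35768) + (3/11)(0.12281) = 0.47245.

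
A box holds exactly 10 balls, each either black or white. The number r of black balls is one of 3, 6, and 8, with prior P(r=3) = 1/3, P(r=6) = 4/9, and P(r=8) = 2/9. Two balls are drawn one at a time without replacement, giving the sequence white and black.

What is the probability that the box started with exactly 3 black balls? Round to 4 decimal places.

Compute the likelihood of the observed sequence for each case: P(data | r = 3) = (7/10)(3/9) = 7/30; P(data | r = 6) = (4/10)(6/9) = 4/15; P(data | r = 8) = (2/10)(8/9) = 8/45.
Multiplying each by its prior: 1/3 · 7/30 = 7/90, 4/9 · 4/15 = 16/135, 2/9 · 8/45 = 16/405; these sum to 191/810.
Therefore the posterior P(r = 3 | data) = (7/90) / (191/810) = 63/191.

0.3298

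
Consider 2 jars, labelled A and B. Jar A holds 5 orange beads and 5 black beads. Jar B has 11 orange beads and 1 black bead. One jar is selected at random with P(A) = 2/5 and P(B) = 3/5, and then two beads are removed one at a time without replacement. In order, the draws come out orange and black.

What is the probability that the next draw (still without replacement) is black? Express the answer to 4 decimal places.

The likelihood of the observed sequence under each hypothesis: P(data | jar A) = (5/10)(5/9) = 5/18; P(data | jar B) = (11/12)(1/11) = 1/12.
Multiplying each by its prior: 2/5 · 5/18 = 1/9, 3/5 · 1/12 = 1/20; summing to 29/180.
Dividing through by the total gives posterior P(jar A | data) = 20/29, P(jar B | data) = 9/29.
Averaging over the posterior, P(black next | data) = (1/2)(20/29) + (0)(9/29) = 10/29.

0.3448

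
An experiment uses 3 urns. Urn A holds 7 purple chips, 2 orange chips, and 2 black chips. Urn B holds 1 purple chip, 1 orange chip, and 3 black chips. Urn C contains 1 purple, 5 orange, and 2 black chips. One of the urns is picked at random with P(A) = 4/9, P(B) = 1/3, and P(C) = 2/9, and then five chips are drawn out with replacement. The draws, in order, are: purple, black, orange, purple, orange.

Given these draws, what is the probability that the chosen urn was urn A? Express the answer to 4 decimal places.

0.6214

The likelihood of the observed sequence under each hypothesis: P(data | urn A) = (7/11)(2/11)(2/11)(7/11)(2/11) = 0.002434; P(data | urn B) = (1/5)(3/5)(1/5)(1/5)(1/5) = 0.00096; P(data | urn C) = (1/8)(2/8)(5/8)(1/8)(5/8) = 0.0015259.
The prior-weighted likelihoods are 4/9 · 0.002434 = 0.0010818, 1/3 · 0.00096 = 0.00032, 2/9 · 0.0015259 = 0.00033908; with total 0.0017409.
By Bayes' rule, P(urn A | data) = (0.0010818) / (0.0017409) = 0.6214.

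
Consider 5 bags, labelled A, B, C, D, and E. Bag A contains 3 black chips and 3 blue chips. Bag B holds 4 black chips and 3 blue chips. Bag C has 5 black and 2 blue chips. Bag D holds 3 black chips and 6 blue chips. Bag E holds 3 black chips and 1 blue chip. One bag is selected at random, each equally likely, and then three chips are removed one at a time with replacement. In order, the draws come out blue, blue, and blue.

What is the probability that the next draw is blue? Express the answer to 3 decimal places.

0.565

Compute the likelihood of the observed sequence for each case: P(data | bag A) = (3/6)(3/6)(3/6) = 0.125; P(data | bag B) = (3/7)(3/7)(3/7) = 0.078717; P(data | bag C) = (2/7)(2/7)(2/7) = 0.023324; P(data | bag D) = (6/9)(6/9)(6/9) = 0.2963; P(data | bag E) = (1/4)(1/4)(1/4) = 0.015625.
Weighting by the prior gives 1/5 · 0.125 = 0.025, 1/5 · 0.078717 = 0.015743, 1/5 · 0.023324 = 0.0046647, 1/5 · 0.2963 = 0.059259, 1/5 · 0.015625 = 0.003125; summing to 0.10779.
The posterior is then P(bag A | data) = 0.23193, P(bag B | data) = 0.14605, P(bag C | data) = 0.043275, P(bag D | data) = 0.54975, P(bag E | data) = 0.028991.
Averaging over the posterior, P(blue next | data) = (1/2)(0.23193) + (3/7)(0.14605) + (2/7)(0.043275) + (2/3)(0.54975) + (1/4)(0.028991) = 0.56467.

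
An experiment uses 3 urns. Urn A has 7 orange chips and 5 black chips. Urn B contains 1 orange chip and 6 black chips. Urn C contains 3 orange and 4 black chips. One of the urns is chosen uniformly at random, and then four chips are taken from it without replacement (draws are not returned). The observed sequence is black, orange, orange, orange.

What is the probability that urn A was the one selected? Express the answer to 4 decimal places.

For each hypothesis, P(data | H) works out to: P(data | urn A) = (5/12)(7/11)(6/10)(5/9) = 0.088384; P(data | urn B) = (6/7)(1/6)(0/5) = 0; P(data | urn C) = (4/7)(3/6)(2/5)(1/4) = 0.028571.
Multiplying each by its prior: 1/3 · 0.088384 = 0.029461, 1/3 · 0 = 0, 1/3 · 0.028571 = 0.0095238; with total 0.038985.
Hence P(urn A | data) = (0.029461) / (0.038985) = 0.75571.

0.7557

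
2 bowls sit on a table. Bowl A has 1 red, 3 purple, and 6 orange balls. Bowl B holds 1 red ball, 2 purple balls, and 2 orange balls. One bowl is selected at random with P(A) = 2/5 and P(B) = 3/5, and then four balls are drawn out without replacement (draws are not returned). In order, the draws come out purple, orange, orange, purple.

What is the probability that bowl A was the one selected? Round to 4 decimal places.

Compute the likelihood of the observed sequence for each case: P(data | bowl A) = (3/10)(6/9)(5/8)(2/7) = 1/28; P(data | bowl B) = (2/5)(2/4)(1/3)(1/2) = 1/30.
Multiplying each by its prior: 2/5 · 1/28 = 1/70, 3/5 · 1/30 = 1/50; summing to 6/175.
By Bayes' rule, P(bowl A | data) = (1/70) / (6/175) = 5/12.

0.4167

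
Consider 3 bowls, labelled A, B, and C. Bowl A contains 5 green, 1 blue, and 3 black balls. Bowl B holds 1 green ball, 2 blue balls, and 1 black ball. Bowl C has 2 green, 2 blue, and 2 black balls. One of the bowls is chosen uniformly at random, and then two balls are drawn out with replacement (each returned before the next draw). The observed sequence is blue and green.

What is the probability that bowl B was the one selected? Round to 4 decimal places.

The likelihood of the observed sequence under each hypothesis: P(data | bowl A) = (1/9)(5/9) = 0.061728; P(data | bowl B) = (2/4)(1/4) = 0.125; P(data | bowl C) = (2/6)(2/6) = 0.11111.
Multiplying each by its prior: 1/3 · 0.061728 = 0.020576, 1/3 · 0.125 = 0.041667, 1/3 · 0.11111 = 0.037037; summing to 0.09928.
By Bayes' rule, P(bowl B | data) = (0.041667) / (0.09928) = 0.41969.

0.4197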